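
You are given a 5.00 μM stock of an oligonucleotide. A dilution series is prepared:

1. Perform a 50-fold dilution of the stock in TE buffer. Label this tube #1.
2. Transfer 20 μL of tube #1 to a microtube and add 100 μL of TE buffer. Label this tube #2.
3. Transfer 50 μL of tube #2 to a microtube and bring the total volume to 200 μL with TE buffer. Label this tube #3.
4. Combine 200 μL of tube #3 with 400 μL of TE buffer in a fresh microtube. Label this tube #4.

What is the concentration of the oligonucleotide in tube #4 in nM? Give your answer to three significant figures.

1.39 nM

Step 1: 50-fold → factor 50
Step 2: 20 μL + 100 μL = 120 μL total → factor 120/20 = 6
Step 3: 50 μL brought to 200 μL → factor 200/50 = 4
Step 4: 200 μL + 400 μL = 600 μL total → factor 600/200 = 3
Overall dilution factor = 50 × 6 × 4 × 3 = 3600
Final = 5.00 μM / 3600 = 0.001389 μM = 1.39 nM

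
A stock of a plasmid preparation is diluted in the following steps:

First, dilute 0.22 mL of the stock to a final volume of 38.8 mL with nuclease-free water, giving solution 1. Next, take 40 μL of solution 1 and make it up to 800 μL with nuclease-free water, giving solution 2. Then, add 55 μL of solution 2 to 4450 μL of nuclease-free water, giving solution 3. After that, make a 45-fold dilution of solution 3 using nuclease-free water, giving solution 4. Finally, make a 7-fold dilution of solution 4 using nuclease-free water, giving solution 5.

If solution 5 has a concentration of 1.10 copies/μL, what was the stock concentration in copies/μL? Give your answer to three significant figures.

Step 1: 0.22 mL brought to 38.8 mL → factor 38.8/0.22 = 176.36
Step 2: 40 μL brought to 800 μL → factor 800/40 = 20
Step 3: 55 μL + 4450 μL = 4505 μL total → factor 4505/55 = 81.909
Step 4: 45-fold → factor 45
Step 5: 7-fold → factor 7
Overall dilution factor = 176.36 × 20 × 81.909 × 45 × 7 = 9.1008 × 10^7
Stock = 1.10 copies/μL × 9.1008 × 10^7 = 1.00 × 10^8 copies/μL

1.00 × 10^8 copies/μL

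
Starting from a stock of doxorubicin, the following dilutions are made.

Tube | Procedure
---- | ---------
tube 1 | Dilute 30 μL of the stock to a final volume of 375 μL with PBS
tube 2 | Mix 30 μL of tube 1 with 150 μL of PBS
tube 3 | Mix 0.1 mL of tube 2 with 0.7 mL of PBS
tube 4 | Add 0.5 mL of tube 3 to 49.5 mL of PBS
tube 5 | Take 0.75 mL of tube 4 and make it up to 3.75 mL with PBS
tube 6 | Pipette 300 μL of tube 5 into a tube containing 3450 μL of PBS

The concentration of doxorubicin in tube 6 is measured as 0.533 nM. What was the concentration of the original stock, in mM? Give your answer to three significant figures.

Step 1: 30 μL brought to 375 μL → factor 375/30 = 12.5
Step 2: 30 μL + 150 μL = 180 μL total → factor 180/30 = 6
Step 3: 0.1 mL + 0.7 mL = 0.8 mL total → factor 0.8/0.1 = 8
Step 4: 0.5 mL + 49.5 mL = 50 mL total → factor 50/0.5 = 100
Step 5: 0.75 mL brought to 3.75 mL → factor 3.75/0.75 = 5
Step 6: 300 μL + 3450 μL = 3750 μL total → factor 3750/300 = 12.5
Overall dilution factor = 12.5 × 6 × 8 × 100 × 5 × 12.5 = 3.75 × 10^6
Stock = 0.533 nM × 3.75 × 10^6 = 1.999 × 10^6 nM = 2.00 mM

2.00 mM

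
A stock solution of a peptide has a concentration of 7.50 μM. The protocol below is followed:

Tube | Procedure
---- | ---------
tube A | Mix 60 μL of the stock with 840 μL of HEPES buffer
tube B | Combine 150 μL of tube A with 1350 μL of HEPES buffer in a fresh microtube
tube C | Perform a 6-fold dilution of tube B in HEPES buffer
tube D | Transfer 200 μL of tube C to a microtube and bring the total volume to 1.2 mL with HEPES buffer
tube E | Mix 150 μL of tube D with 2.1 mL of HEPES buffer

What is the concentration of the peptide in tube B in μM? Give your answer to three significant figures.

Step 1: 60 μL + 840 μL = 900 μL total → factor 900/60 = 15
Step 2: 150 μL + 1350 μL = 1500 μL total → factor 1500/150 = 10
Dilution factor through tube B = 15 × 10 = 150
[tube B] = 7.50 μM / 150 = 0.0500 μM

0.0500 μM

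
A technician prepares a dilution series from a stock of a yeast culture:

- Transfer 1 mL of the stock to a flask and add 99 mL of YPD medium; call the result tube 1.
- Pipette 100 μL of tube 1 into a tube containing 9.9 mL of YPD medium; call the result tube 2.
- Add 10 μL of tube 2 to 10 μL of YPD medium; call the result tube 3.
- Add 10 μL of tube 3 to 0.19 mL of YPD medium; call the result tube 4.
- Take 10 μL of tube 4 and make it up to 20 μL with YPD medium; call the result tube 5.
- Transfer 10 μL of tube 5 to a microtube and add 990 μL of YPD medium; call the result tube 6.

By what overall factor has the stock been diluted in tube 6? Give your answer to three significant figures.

8.00 × 10^7

Step 1: 1 mL + 99 mL = 100 mL total → factor 100/1 = 100
Step 2: 100 μL + 9.9 mL = 10000 μL total → factor 10000/100 = 100
Step 3: 10 μL + 10 μL = 20 μL total → factor 20/10 = 2
Step 4: 10 μL + 0.19 mL = 200 μL total → factor 200/10 = 20
Step 5: 10 μL brought to 20 μL → factor 20/10 = 2
Step 6: 10 μL + 990 μL = 1000 μL total → factor 1000/10 = 100
Overall dilution factor = 100 × 100 × 2 × 20 × 2 × 100 = 8 × 10^7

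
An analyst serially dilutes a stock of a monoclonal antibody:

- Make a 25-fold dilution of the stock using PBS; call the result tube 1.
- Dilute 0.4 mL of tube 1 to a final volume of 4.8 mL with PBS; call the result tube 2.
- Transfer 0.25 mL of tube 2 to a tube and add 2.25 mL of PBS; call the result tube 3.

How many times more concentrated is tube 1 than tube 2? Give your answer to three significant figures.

Step 1: 25-fold → factor 25
Step 2: 0.4 mL brought to 4.8 mL → factor 4.8/0.4 = 12
Dilution factor to tube 1 = 25; to tube 2 = 300
[tube 1]/[tube 2] = (factor to tube 2)/(factor to tube 1) = 300/25 = 12.0

12.0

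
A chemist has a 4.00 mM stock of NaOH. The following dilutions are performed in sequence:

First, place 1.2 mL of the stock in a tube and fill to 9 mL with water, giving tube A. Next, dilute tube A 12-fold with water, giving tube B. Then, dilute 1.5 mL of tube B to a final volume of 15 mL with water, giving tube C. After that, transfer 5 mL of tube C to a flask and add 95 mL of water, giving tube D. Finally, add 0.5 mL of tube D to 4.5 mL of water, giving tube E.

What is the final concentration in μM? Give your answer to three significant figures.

Step 1: 1.2 mL brought to 9 mL → factor 9/1.2 = 7.5
Step 2: 12-fold → factor 12
Step 3: 1.5 mL brought to 15 mL → factor 15/1.5 = 10
Step 4: 5 mL + 95 mL = 100 mL total → factor 100/5 = 20
Step 5: 0.5 mL + 4.5 mL = 5 mL total → factor 5/0.5 = 10
Overall dilution factor = 7.5 × 12 × 10 × 20 × 10 = 1.8 × 10^5
Final = 4.00 mM / 1.8 × 10^5 = 2.222 × 10^-5 mM = 0.0222 μM

0.0222 μM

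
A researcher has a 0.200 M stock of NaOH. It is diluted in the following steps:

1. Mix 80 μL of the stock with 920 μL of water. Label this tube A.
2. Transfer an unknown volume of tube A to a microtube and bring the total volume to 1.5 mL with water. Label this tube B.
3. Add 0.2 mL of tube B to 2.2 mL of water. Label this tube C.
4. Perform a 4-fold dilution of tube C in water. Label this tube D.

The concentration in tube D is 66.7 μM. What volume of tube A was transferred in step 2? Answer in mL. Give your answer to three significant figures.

0.300 mL

Step 1: 80 μL + 920 μL = 1000 μL total → factor 1000/80 = 12.5
Step 2: v brought to 1.5 mL → factor = 1.5 mL/v
Step 3: 0.2 mL + 2.2 mL = 2.4 mL total → factor 2.4/0.2 = 12
Step 4: 4-fold → factor 4
Product of known-step factors = 600
Overall factor = 0.200 M / (66.7 μM) = 2998.5
Step-2 factor = 2998.5 / 600 = 4.9975
v = 1.5 mL / 4.9975 = 0.300 mL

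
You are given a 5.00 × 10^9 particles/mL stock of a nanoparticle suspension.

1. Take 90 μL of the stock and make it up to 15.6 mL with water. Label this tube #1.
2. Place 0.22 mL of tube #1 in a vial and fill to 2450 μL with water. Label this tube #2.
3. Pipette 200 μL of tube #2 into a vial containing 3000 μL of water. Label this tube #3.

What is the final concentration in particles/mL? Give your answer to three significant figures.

1.62 × 10^5 particles/mL

Step 1: 90 μL brought to 15.6 mL → factor 15600/90 = 173.33
Step 2: 0.22 mL brought to 2450 μL → factor 2.45/0.22 = 11.136
Step 3: 200 μL + 3000 μL = 3200 μL total → factor 3200/200 = 16
Overall dilution factor = 173.33 × 11.136 × 16 = 30885
Final = 5.00 × 10^9 particles/mL / 30885 = 1.62 × 10^5 particles/mL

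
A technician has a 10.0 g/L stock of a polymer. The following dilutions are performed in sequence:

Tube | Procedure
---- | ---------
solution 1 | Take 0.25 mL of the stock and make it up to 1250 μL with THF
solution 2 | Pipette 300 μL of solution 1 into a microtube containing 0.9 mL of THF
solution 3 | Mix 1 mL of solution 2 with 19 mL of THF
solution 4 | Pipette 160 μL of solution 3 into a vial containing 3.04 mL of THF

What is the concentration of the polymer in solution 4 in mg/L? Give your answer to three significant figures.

1.25 mg/L

Step 1: 0.25 mL brought to 1250 μL → factor 1.25/0.25 = 5
Step 2: 300 μL + 0.9 mL = 1200 μL total → factor 1200/300 = 4
Step 3: 1 mL + 19 mL = 20 mL total → factor 20/1 = 20
Step 4: 160 μL + 3.04 mL = 3200 μL total → factor 3200/160 = 20
Overall dilution factor = 5 × 4 × 20 × 20 = 8000
Final = 10.0 g/L / 8000 = 0.001250 g/L = 1.25 mg/L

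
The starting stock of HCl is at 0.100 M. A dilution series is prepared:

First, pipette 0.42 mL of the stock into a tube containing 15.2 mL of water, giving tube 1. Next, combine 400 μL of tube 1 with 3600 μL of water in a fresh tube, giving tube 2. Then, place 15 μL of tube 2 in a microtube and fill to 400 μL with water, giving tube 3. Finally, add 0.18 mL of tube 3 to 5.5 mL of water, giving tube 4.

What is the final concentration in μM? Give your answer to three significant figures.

Step 1: 0.42 mL + 15.2 mL = 15.62 mL total → factor 15.62/0.42 = 37.19
Step 2: 400 μL + 3600 μL = 4000 μL total → factor 4000/400 = 10
Step 3: 15 μL brought to 400 μL → factor 400/15 = 26.667
Step 4: 0.18 mL + 5.5 mL = 5.68 mL total → factor 5.68/0.18 = 31.556
Overall dilution factor = 37.19 × 10 × 26.667 × 31.556 = 3.1295 × 10^5
Final = 0.100 M / 3.1295 × 10^5 = 3.195 × 10^-7 M = 0.320 μM

0.320 μM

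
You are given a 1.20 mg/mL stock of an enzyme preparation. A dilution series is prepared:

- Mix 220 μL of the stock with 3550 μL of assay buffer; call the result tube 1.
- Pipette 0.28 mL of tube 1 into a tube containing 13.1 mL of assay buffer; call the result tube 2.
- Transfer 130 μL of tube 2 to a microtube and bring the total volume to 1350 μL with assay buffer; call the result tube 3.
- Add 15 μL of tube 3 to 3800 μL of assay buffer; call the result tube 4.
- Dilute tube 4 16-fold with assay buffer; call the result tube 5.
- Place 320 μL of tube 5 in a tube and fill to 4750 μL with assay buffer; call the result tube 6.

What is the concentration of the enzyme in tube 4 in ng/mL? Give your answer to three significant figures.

Step 1: 220 μL + 3550 μL = 3770 μL total → factor 3770/220 = 17.136
Step 2: 0.28 mL + 13.1 mL = 13.38 mL total → factor 13.38/0.28 = 47.786
Step 3: 130 μL brought to 1350 μL → factor 1350/130 = 10.385
Step 4: 15 μL + 3800 μL = 3815 μL total → factor 3815/15 = 254.33
Dilution factor through tube 4 = 17.136 × 47.786 × 10.385 × 254.33 = 2.1628 × 10^6
[tube 4] = 1.20 mg/mL / 2.1628 × 10^6 = 5.548 × 10^-7 mg/mL = 0.555 ng/mL

0.555 ng/mL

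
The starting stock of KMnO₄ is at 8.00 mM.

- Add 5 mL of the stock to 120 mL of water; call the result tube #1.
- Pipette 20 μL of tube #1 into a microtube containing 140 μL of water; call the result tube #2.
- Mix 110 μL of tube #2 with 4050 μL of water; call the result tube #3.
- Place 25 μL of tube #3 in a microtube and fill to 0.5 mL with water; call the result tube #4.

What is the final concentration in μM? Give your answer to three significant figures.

Step 1: 5 mL + 120 mL = 125 mL total → factor 125/5 = 25
Step 2: 20 μL + 140 μL = 160 μL total → factor 160/20 = 8
Step 3: 110 μL + 4050 μL = 4160 μL total → factor 4160/110 = 37.818
Step 4: 25 μL brought to 0.5 mL → factor 500/25 = 20
Overall dilution factor = 25 × 8 × 37.818 × 20 = 1.5127 × 10^5
Final = 8.00 mM / 1.5127 × 10^5 = 5.288 × 10^-5 mM = 0.0529 μM

0.0529 μM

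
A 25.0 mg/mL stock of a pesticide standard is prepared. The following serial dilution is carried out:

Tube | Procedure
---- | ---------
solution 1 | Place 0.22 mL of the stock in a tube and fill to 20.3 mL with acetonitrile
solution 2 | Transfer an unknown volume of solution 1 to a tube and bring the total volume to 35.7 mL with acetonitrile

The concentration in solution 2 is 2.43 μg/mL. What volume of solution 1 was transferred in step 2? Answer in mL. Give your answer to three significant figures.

0.320 mL

Step 1: 0.22 mL brought to 20.3 mL → factor 20.3/0.22 = 92.273
Step 2: v brought to 35.7 mL → factor = 35.7 mL/v
Product of known-step factors = 92.273
Overall factor = 25.0 mg/mL / (2.43 μg/mL) = 10288
Step-2 factor = 10288 / 92.273 = 111.5
v = 35.7 mL / 111.5 = 0.320 mL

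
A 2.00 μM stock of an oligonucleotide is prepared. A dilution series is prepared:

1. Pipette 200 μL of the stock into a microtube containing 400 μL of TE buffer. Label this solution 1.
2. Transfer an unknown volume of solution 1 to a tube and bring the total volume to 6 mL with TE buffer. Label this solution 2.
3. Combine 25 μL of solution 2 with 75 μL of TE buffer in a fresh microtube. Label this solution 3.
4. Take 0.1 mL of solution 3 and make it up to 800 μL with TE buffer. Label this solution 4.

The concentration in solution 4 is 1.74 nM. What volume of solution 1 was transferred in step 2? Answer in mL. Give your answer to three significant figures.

Step 1: 200 μL + 400 μL = 600 μL total → factor 600/200 = 3
Step 2: v brought to 6 mL → factor = 6 mL/v
Step 3: 25 μL + 75 μL = 100 μL total → factor 100/25 = 4
Step 4: 0.1 mL brought to 800 μL → factor 0.8/0.1 = 8
Product of known-step factors = 96
Overall factor = 2.00 μM / (1.74 nM) = 1149.4
Step-2 factor = 1149.4 / 96 = 11.973
v = 6 mL / 11.973 = 0.501 mL

0.501 mL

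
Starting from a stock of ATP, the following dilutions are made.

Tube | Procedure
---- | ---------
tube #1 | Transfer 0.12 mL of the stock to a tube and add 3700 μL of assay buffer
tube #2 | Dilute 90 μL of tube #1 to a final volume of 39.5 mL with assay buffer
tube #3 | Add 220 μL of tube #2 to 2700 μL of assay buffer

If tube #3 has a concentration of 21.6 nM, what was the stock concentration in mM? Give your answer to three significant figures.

Step 1: 0.12 mL + 3700 μL = 3.82 mL total → factor 3.82/0.12 = 31.833
Step 2: 90 μL brought to 39.5 mL → factor 39500/90 = 438.89
Step 3: 220 μL + 2700 μL = 2920 μL total → factor 2920/220 = 13.273
Overall dilution factor = 31.833 × 438.89 × 13.273 = 1.8544 × 10^5
Stock = 21.6 nM × 1.8544 × 10^5 = 4.005 × 10^6 nM = 4.01 mM

4.01 mM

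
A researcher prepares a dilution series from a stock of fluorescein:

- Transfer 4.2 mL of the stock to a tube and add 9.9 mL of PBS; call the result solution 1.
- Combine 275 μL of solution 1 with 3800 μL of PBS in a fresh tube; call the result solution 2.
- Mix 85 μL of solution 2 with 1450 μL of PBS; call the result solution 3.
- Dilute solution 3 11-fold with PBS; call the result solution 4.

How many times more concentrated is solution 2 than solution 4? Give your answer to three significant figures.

199

Step 1: 4.2 mL + 9.9 mL = 14.1 mL total → factor 14.1/4.2 = 3.3571
Step 2: 275 μL + 3800 μL = 4075 μL total → factor 4075/275 = 14.818
Step 3: 85 μL + 1450 μL = 1535 μL total → factor 1535/85 = 18.059
Step 4: 11-fold → factor 11
Dilution factor to solution 2 = 49.747; to solution 4 = 9882
[solution 2]/[solution 4] = (factor to solution 4)/(factor to solution 2) = 9882/49.747 = 199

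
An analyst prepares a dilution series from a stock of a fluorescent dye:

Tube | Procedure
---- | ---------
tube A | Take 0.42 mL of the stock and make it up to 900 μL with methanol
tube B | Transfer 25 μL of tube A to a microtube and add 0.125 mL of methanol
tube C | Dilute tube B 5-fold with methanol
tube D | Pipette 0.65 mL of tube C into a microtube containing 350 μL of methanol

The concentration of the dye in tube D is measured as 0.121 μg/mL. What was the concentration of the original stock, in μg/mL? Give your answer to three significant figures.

Step 1: 0.42 mL brought to 900 μL → factor 0.9/0.42 = 2.1429
Step 2: 25 μL + 0.125 mL = 150 μL total → factor 150/25 = 6
Step 3: 5-fold → factor 5
Step 4: 0.65 mL + 350 μL = 1 mL total → factor 1/0.65 = 1.5385
Overall dilution factor = 2.1429 × 6 × 5 × 1.5385 = 98.901
Stock = 0.121 μg/mL × 98.901 = 12.0 μg/mL

12.0 μg/mL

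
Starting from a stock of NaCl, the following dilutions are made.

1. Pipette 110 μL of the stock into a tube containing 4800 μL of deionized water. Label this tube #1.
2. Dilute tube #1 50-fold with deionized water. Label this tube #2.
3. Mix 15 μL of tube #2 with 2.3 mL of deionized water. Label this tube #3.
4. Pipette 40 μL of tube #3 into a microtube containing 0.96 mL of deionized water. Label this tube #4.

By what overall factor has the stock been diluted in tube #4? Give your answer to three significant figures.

8.61 × 10^6

Step 1: 110 μL + 4800 μL = 4910 μL total → factor 4910/110 = 44.636
Step 2: 50-fold → factor 50
Step 3: 15 μL + 2.3 mL = 2315 μL total → factor 2315/15 = 154.33
Step 4: 40 μL + 0.96 mL = 1000 μL total → factor 1000/40 = 25
Overall dilution factor = 44.636 × 50 × 154.33 × 25 = 8.6111 × 10^6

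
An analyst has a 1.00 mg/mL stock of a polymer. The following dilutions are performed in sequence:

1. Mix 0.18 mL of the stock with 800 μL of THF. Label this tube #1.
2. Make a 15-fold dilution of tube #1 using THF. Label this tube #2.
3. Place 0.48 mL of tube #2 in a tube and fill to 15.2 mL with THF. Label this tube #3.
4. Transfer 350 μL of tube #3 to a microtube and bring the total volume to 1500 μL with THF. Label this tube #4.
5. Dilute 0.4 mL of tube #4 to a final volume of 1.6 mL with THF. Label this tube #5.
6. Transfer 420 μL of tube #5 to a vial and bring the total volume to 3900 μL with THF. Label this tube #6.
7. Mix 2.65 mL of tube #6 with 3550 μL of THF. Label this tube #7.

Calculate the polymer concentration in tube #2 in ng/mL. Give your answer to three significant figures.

1.22 × 10^4 ng/mL

Step 1: 0.18 mL + 800 μL = 0.98 mL total → factor 0.98/0.18 = 5.4444
Step 2: 15-fold → factor 15
Dilution factor through tube #2 = 5.4444 × 15 = 81.667
[tube #2] = 1.00 mg/mL / 81.667 = 0.01224 mg/mL = 1.22 × 10^4 ng/mL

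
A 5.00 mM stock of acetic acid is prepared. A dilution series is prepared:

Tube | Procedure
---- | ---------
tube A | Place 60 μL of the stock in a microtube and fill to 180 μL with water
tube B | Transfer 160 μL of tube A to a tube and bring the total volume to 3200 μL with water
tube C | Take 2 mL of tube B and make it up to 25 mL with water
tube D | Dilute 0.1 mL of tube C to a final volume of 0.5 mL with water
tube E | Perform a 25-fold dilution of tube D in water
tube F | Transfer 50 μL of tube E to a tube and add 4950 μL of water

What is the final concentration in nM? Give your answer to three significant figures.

Step 1: 60 μL brought to 180 μL → factor 180/60 = 3
Step 2: 160 μL brought to 3200 μL → factor 3200/160 = 20
Step 3: 2 mL brought to 25 mL → factor 25/2 = 12.5
Step 4: 0.1 mL brought to 0.5 mL → factor 0.5/0.1 = 5
Step 5: 25-fold → factor 25
Step 6: 50 μL + 4950 μL = 5000 μL total → factor 5000/50 = 100
Overall dilution factor = 3 × 20 × 12.5 × 5 × 25 × 100 = 9.375 × 10^6
Final = 5.00 mM / 9.375 × 10^6 = 5.333 × 10^-7 mM = 0.533 nM

0.533 nM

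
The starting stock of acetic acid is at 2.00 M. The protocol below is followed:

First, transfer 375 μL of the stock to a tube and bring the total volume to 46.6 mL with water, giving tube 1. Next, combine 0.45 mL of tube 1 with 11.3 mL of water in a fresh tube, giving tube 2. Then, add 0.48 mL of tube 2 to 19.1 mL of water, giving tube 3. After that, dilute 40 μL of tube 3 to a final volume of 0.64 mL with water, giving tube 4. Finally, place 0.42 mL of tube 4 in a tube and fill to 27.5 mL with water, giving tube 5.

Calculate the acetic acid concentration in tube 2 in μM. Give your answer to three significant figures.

616 μM

Step 1: 375 μL brought to 46.6 mL → factor 46600/375 = 124.27
Step 2: 0.45 mL + 11.3 mL = 11.75 mL total → factor 11.75/0.45 = 26.111
Dilution factor through tube 2 = 124.27 × 26.111 = 3244.7
[tube 2] = 2.00 M / 3244.7 = 0.0006164 M = 616 μM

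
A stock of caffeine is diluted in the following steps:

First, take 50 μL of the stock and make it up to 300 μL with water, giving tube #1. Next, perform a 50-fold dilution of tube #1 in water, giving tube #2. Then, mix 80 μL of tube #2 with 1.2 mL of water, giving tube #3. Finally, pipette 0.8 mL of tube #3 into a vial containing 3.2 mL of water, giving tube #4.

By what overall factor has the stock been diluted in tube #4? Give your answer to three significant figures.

2.40 × 10^4

Step 1: 50 μL brought to 300 μL → factor 300/50 = 6
Step 2: 50-fold → factor 50
Step 3: 80 μL + 1.2 mL = 1280 μL total → factor 1280/80 = 16
Step 4: 0.8 mL + 3.2 mL = 4 mL total → factor 4/0.8 = 5
Overall dilution factor = 6 × 50 × 16 × 5 = 24000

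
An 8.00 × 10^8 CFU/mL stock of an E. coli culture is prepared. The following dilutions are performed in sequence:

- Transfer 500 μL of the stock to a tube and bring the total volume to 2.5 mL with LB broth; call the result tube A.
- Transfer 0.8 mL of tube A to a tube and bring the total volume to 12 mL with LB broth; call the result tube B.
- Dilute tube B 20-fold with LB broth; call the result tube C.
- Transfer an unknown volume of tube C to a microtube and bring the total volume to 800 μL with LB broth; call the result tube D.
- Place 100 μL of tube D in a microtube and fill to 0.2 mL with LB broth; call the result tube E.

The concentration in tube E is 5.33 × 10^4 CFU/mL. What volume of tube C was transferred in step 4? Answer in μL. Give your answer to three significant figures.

160 μL

Step 1: 500 μL brought to 2.5 mL → factor 2500/500 = 5
Step 2: 0.8 mL brought to 12 mL → factor 12/0.8 = 15
Step 3: 20-fold → factor 20
Step 4: v brought to 800 μL → factor = 800 μL/v
Step 5: 100 μL brought to 0.2 mL → factor 200/100 = 2
Product of known-step factors = 3000
Overall factor = 8.00 × 10^8 CFU/mL / (5.33 × 10^4 CFU/mL) = 15009
Step-4 factor = 15009 / 3000 = 5.0031
v = 800 μL / 5.0031 = 160 μL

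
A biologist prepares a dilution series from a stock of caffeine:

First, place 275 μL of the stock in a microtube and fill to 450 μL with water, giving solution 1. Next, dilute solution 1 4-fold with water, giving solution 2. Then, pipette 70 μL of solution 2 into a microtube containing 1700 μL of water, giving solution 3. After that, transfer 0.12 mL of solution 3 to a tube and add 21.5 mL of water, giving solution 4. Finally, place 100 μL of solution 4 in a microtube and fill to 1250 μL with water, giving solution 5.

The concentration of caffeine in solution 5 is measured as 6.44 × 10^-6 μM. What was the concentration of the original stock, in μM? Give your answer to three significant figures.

2.40 μM

Step 1: 275 μL brought to 450 μL → factor 450/275 = 1.6364
Step 2: 4-fold → factor 4
Step 3: 70 μL + 1700 μL = 1770 μL total → factor 1770/70 = 25.286
Step 4: 0.12 mL + 21.5 mL = 21.62 mL total → factor 21.62/0.12 = 180.17
Step 5: 100 μL brought to 1250 μL → factor 1250/100 = 12.5
Overall dilution factor = 1.6364 × 4 × 25.286 × 180.17 × 12.5 = 3.7273 × 10^5
Stock = 6.44 × 10^-6 μM × 3.7273 × 10^5 = 2.40 μM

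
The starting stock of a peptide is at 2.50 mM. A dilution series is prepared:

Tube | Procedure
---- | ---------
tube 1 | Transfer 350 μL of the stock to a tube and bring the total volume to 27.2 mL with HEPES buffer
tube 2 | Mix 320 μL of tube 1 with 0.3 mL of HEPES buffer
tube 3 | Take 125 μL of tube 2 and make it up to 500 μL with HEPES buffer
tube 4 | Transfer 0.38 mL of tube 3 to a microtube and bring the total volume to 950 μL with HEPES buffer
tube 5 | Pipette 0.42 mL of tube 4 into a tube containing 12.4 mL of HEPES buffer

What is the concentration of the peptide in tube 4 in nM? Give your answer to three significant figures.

Step 1: 350 μL brought to 27.2 mL → factor 27200/350 = 77.714
Step 2: 320 μL + 0.3 mL = 620 μL total → factor 620/320 = 1.9375
Step 3: 125 μL brought to 500 μL → factor 500/125 = 4
Step 4: 0.38 mL brought to 950 μL → factor 0.95/0.38 = 2.5
Dilution factor through tube 4 = 77.714 × 1.9375 × 4 × 2.5 = 1505.7
[tube 4] = 2.50 mM / 1505.7 = 0.001660 mM = 1.66 × 10^3 nM

1.66 × 10^3 nM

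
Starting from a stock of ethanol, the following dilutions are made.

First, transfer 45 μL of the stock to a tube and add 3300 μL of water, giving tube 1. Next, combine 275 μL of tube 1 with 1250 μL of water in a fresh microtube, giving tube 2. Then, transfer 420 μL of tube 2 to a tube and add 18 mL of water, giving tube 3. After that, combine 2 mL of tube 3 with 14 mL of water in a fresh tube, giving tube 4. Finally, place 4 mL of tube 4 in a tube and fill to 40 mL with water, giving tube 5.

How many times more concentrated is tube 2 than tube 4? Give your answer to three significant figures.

351

Step 1: 45 μL + 3300 μL = 3345 μL total → factor 3345/45 = 74.333
Step 2: 275 μL + 1250 μL = 1525 μL total → factor 1525/275 = 5.5455
Step 3: 420 μL + 18 mL = 18420 μL total → factor 18420/420 = 43.857
Step 4: 2 mL + 14 mL = 16 mL total → factor 16/2 = 8
Dilution factor to tube 2 = 412.21; to tube 4 = 1.4463 × 10^5
[tube 2]/[tube 4] = (factor to tube 4)/(factor to tube 2) = 1.4463 × 10^5/412.21 = 351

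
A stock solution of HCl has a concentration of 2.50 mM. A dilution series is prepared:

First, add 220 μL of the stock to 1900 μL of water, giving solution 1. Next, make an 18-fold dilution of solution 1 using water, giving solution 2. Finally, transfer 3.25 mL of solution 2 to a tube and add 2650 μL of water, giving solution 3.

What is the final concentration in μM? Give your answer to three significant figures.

7.94 μM

Step 1: 220 μL + 1900 μL = 2120 μL total → factor 2120/220 = 9.6364
Step 2: 18-fold → factor 18
Step 3: 3.25 mL + 2650 μL = 5.9 mL total → factor 5.9/3.25 = 1.8154
Overall dilution factor = 9.6364 × 18 × 1.8154 = 314.89
Final = 2.50 mM / 314.89 = 0.007939 mM = 7.94 μM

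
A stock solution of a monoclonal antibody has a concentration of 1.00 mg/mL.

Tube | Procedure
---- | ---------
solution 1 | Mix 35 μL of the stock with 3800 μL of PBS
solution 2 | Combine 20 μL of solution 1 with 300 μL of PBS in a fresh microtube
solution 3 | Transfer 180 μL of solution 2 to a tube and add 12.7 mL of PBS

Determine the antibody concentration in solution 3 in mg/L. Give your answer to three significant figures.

0.00797 mg/L

Step 1: 35 μL + 3800 μL = 3835 μL total → factor 3835/35 = 109.57
Step 2: 20 μL + 300 μL = 320 μL total → factor 320/20 = 16
Step 3: 180 μL + 12.7 mL = 12880 μL total → factor 12880/180 = 71.556
Overall dilution factor = 109.57 × 16 × 71.556 = 1.2545 × 10^5
Final = 1.00 mg/mL / 1.2545 × 10^5 = 7.971 × 10^-6 mg/mL = 0.00797 mg/L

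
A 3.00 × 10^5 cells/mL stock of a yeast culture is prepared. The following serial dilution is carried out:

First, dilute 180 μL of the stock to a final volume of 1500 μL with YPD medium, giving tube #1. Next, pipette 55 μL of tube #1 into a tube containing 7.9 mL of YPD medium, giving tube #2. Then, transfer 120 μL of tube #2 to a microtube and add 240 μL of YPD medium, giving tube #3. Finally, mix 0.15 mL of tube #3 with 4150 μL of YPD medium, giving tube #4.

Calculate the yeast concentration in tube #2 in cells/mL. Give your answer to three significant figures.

Step 1: 180 μL brought to 1500 μL → factor 1500/180 = 8.3333
Step 2: 55 μL + 7.9 mL = 7955 μL total → factor 7955/55 = 144.64
Dilution factor through tube #2 = 8.3333 × 144.64 = 1205.3
[tube #2] = 3.00 × 10^5 cells/mL / 1205.3 = 249 cells/mL

249 cells/mL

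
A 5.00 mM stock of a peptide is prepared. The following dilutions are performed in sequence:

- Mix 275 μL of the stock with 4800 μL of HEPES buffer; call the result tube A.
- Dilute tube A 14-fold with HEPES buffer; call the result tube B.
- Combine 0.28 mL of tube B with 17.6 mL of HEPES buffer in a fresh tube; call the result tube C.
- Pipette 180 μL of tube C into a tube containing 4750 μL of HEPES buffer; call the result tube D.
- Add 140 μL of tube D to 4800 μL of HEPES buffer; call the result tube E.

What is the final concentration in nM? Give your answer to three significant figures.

Step 1: 275 μL + 4800 μL = 5075 μL total → factor 5075/275 = 18.455
Step 2: 14-fold → factor 14
Step 3: 0.28 mL + 17.6 mL = 17.88 mL total → factor 17.88/0.28 = 63.857
Step 4: 180 μL + 4750 μL = 4930 μL total → factor 4930/180 = 27.389
Step 5: 140 μL + 4800 μL = 4940 μL total → factor 4940/140 = 35.286
Overall dilution factor = 18.455 × 14 × 63.857 × 27.389 × 35.286 = 1.5945 × 10^7
Final = 5.00 mM / 1.5945 × 10^7 = 3.136 × 10^-7 mM = 0.314 nM

0.314 nM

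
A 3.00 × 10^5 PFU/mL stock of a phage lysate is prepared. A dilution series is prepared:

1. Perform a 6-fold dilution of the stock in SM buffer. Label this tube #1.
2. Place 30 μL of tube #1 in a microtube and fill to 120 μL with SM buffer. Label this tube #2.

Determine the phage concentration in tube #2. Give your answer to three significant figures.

Step 1: 6-fold → factor 6
Step 2: 30 μL brought to 120 μL → factor 120/30 = 4
Overall dilution factor = 6 × 4 = 24
Final = 3.00 × 10^5 PFU/mL / 24 = 1.25 × 10^4 PFU/mL

1.25 × 10^4 PFU/mL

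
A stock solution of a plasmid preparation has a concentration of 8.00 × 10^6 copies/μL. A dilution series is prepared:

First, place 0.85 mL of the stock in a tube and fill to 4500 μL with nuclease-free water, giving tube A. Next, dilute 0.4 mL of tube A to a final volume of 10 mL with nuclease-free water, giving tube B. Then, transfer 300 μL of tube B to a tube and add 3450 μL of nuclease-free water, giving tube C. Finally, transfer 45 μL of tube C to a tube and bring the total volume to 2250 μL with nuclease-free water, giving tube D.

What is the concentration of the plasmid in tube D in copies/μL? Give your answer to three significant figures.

Step 1: 0.85 mL brought to 4500 μL → factor 4.5/0.85 = 5.2941
Step 2: 0.4 mL brought to 10 mL → factor 10/0.4 = 25
Step 3: 300 μL + 3450 μL = 3750 μL total → factor 3750/300 = 12.5
Step 4: 45 μL brought to 2250 μL → factor 2250/45 = 50
Overall dilution factor = 5.2941 × 25 × 12.5 × 50 = 82721
Final = 8.00 × 10^6 copies/μL / 82721 = 96.7 copies/μL

96.7 copies/μL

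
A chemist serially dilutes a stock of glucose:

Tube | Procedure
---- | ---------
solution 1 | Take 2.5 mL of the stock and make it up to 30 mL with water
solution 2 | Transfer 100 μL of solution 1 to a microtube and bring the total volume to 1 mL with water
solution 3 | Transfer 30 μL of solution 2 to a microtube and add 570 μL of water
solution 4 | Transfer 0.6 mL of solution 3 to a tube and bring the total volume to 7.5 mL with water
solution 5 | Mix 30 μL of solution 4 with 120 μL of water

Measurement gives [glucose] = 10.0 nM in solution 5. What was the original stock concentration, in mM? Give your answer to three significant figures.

Step 1: 2.5 mL brought to 30 mL → factor 30/2.5 = 12
Step 2: 100 μL brought to 1 mL → factor 1000/100 = 10
Step 3: 30 μL + 570 μL = 600 μL total → factor 600/30 = 20
Step 4: 0.6 mL brought to 7.5 mL → factor 7.5/0.6 = 12.5
Step 5: 30 μL + 120 μL = 150 μL total → factor 150/30 = 5
Overall dilution factor = 12 × 10 × 20 × 12.5 × 5 = 1.5 × 10^5
Stock = 10.0 nM × 1.5 × 10^5 = 1.500 × 10^6 nM = 1.50 mM

1.50 mM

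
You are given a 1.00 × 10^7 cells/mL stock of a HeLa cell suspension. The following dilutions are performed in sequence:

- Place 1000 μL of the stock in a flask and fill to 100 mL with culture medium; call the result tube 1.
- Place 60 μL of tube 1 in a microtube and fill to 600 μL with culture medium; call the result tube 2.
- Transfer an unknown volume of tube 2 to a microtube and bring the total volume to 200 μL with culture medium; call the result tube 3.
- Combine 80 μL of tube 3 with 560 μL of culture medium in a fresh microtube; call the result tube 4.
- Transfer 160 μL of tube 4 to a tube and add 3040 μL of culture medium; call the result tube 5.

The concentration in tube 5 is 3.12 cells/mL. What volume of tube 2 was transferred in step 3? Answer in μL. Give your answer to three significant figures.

Step 1: 1000 μL brought to 100 mL → factor 1 × 10^5/1000 = 100
Step 2: 60 μL brought to 600 μL → factor 600/60 = 10
Step 3: v brought to 200 μL → factor = 200 μL/v
Step 4: 80 μL + 560 μL = 640 μL total → factor 640/80 = 8
Step 5: 160 μL + 3040 μL = 3200 μL total → factor 3200/160 = 20
Product of known-step factors = 1.6 × 10^5
Overall factor = 1.00 × 10^7 cells/mL / (3.12 cells/mL) = 3.2051 × 10^6
Step-3 factor = 3.2051 × 10^6 / 1.6 × 10^5 = 20.032
v = 200 μL / 20.032 = 9.98 μL

9.98 μL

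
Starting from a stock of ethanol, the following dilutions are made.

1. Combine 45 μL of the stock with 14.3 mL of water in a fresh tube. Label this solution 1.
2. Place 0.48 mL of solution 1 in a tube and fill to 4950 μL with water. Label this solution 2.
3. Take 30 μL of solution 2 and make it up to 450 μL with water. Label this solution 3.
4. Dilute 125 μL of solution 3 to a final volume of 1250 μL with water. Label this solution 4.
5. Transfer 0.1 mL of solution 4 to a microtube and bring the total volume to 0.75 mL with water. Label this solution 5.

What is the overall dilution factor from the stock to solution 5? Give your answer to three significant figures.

3.70 × 10^6

Step 1: 45 μL + 14.3 mL = 14345 μL total → factor 14345/45 = 318.78
Step 2: 0.48 mL brought to 4950 μL → factor 4.95/0.48 = 10.312
Step 3: 30 μL brought to 450 μL → factor 450/30 = 15
Step 4: 125 μL brought to 1250 μL → factor 1250/125 = 10
Step 5: 0.1 mL brought to 0.75 mL → factor 0.75/0.1 = 7.5
Overall dilution factor = 318.78 × 10.312 × 15 × 10 × 7.5 = 3.6983 × 10^6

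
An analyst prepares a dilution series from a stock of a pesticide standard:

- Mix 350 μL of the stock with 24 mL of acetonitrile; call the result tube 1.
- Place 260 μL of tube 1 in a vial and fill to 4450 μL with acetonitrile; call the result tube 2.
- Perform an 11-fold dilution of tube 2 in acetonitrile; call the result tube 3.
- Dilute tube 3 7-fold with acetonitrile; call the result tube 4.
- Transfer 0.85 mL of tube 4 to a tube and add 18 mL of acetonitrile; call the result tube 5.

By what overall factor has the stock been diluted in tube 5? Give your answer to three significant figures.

Step 1: 350 μL + 24 mL = 24350 μL total → factor 24350/350 = 69.571
Step 2: 260 μL brought to 4450 μL → factor 4450/260 = 17.115
Step 3: 11-fold → factor 11
Step 4: 7-fold → factor 7
Step 5: 0.85 mL + 18 mL = 18.85 mL total → factor 18.85/0.85 = 22.176
Overall dilution factor = 69.571 × 17.115 × 11 × 7 × 22.176 = 2.0333 × 10^6

2.03 × 10^6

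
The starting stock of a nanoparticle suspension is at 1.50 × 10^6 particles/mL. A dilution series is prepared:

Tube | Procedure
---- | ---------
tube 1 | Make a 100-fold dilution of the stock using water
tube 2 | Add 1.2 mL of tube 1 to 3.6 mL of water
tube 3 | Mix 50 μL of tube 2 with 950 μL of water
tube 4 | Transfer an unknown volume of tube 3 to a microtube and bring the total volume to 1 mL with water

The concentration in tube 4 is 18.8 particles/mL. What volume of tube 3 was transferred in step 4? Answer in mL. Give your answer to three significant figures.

Step 1: 100-fold → factor 100
Step 2: 1.2 mL + 3.6 mL = 4.8 mL total → factor 4.8/1.2 = 4
Step 3: 50 μL + 950 μL = 1000 μL total → factor 1000/50 = 20
Step 4: v brought to 1 mL → factor = 1 mL/v
Product of known-step factors = 8000
Overall factor = 1.50 × 10^6 particles/mL / (18.8 particles/mL) = 79787
Step-4 factor = 79787 / 8000 = 9.9734
v = 1 mL / 9.9734 = 0.100 mL

0.100 mL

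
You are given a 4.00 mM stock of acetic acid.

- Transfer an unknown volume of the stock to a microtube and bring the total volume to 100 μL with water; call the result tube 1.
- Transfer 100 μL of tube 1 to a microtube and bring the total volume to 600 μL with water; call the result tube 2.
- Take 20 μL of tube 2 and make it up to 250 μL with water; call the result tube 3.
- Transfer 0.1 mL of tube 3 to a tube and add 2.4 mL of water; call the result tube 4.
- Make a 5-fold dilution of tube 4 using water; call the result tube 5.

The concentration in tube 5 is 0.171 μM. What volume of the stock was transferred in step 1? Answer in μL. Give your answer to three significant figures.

Step 1: v brought to 100 μL → factor = 100 μL/v
Step 2: 100 μL brought to 600 μL → factor 600/100 = 6
Step 3: 20 μL brought to 250 μL → factor 250/20 = 12.5
Step 4: 0.1 mL + 2.4 mL = 2.5 mL total → factor 2.5/0.1 = 25
Step 5: 5-fold → factor 5
Product of known-step factors = 9375
Overall factor = 4.00 mM / (0.171 μM) = 23392
Step-1 factor = 23392 / 9375 = 2.4951
v = 100 μL / 2.4951 = 40.1 μL

40.1 μL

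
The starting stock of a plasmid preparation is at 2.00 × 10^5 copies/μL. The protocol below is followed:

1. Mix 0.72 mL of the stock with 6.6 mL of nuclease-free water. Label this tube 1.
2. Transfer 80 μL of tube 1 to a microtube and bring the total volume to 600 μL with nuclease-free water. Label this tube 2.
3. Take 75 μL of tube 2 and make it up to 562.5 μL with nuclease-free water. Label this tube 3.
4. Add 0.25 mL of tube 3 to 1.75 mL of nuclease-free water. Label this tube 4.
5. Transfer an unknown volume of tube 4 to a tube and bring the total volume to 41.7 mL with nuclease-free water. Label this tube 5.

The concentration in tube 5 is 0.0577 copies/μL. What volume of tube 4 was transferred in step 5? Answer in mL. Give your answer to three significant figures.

0.0550 mL

Step 1: 0.72 mL + 6.6 mL = 7.32 mL total → factor 7.32/0.72 = 10.167
Step 2: 80 μL brought to 600 μL → factor 600/80 = 7.5
Step 3: 75 μL brought to 562.5 μL → factor 562.5/75 = 7.5
Step 4: 0.25 mL + 1.75 mL = 2 mL total → factor 2/0.25 = 8
Step 5: v brought to 41.7 mL → factor = 41.7 mL/v
Product of known-step factors = 4575
Overall factor = 2.00 × 10^5 copies/μL / (0.0577 copies/μL) = 3.4662 × 10^6
Step-5 factor = 3.4662 × 10^6 / 4575 = 757.64
v = 41.7 mL / 757.64 = 0.0550 mL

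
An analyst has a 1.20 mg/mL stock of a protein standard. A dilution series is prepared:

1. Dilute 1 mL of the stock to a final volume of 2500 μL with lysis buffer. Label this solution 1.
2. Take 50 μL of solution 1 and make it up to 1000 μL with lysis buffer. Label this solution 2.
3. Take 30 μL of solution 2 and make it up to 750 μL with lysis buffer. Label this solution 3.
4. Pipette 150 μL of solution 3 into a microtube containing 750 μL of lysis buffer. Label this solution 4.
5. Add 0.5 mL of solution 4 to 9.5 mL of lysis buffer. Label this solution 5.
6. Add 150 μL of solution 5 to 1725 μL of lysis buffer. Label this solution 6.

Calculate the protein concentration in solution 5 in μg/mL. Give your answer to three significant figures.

Step 1: 1 mL brought to 2500 μL → factor 2.5/1 = 2.5
Step 2: 50 μL brought to 1000 μL → factor 1000/50 = 20
Step 3: 30 μL brought to 750 μL → factor 750/30 = 25
Step 4: 150 μL + 750 μL = 900 μL total → factor 900/150 = 6
Step 5: 0.5 mL + 9.5 mL = 10 mL total → factor 10/0.5 = 20
Dilution factor through solution 5 = 2.5 × 20 × 25 × 6 × 20 = 1.5 × 10^5
[solution 5] = 1.20 mg/mL / 1.5 × 10^5 = 8.000 × 10^-6 mg/mL = 0.00800 μg/mL

0.00800 μg/mL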